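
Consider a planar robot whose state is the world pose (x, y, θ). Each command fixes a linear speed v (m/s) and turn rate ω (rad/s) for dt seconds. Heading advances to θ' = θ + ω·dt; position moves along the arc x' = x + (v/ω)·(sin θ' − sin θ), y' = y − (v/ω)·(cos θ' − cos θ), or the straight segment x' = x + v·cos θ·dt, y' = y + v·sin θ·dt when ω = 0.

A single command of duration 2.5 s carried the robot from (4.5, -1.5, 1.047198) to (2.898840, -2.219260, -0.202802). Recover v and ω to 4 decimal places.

v = -0.7500, ω = -0.5000

Δθ = -0.202802 − 1.047198 = -1.250000
ω = Δθ/dt = -1.250000/2.5 = -0.5000
R = Δx/(sin θ' − sin θ) = 1.5000
v = R·ω = 1.5000·-0.5000 = -0.7500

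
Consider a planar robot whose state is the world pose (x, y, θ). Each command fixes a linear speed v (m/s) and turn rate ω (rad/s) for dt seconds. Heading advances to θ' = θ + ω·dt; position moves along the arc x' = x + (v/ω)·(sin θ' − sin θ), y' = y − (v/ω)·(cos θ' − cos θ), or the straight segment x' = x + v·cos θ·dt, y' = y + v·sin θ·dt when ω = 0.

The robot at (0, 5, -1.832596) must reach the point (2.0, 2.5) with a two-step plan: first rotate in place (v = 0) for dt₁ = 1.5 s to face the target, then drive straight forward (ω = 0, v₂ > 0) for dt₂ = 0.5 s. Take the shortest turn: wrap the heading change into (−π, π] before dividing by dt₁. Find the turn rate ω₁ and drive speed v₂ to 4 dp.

ω₁ = 0.6244, v₂ = 6.4031

heading to target = atan2(2.5−5, 2−0) = -0.8961
Δθ = wrap(-0.8961 − -1.8326) = 0.9365; ω₁ = Δθ/dt₁ = 0.6244
distance = √((2−0)² + (2.5−5)²) = 3.2016; v₂ = distance/dt₂ = 6.4031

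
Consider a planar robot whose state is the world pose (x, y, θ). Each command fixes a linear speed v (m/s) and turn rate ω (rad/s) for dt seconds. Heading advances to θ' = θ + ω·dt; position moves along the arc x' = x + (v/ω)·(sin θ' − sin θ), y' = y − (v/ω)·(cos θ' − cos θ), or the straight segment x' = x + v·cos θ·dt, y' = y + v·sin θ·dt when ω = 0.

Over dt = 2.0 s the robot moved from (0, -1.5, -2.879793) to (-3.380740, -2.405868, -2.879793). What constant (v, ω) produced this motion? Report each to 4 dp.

Δθ = -2.879793 − -2.879793 = 0.000000
ω = Δθ/dt = 0.000000/2.0 = 0.0000
ω = 0 → v = (Δx·cos θ + Δy·sin θ)/dt = 1.7500

v = 1.7500, ω = 0.0000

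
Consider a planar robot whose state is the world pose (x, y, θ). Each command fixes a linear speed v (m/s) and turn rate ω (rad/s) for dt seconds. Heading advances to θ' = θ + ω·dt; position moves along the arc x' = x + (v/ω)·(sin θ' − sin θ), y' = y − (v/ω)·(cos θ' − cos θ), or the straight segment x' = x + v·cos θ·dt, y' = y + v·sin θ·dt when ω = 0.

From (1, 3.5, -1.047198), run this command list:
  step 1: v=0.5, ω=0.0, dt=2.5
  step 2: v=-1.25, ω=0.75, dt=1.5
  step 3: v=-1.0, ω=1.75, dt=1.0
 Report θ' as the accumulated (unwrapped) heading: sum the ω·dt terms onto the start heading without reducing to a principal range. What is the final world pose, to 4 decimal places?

step 1: θ'=-1.0472 (straight) → pose (1.6250, 2.4175, -1.0472)
step 2: θ'=0.0778 (R=-1.6667) → pose (0.0521, 3.2458, 0.0778)
step 3: θ'=1.8278 (R=-0.5714) → pose (-0.4562, 2.5308, 1.8278)

(-0.4562, 2.5308, 1.8278)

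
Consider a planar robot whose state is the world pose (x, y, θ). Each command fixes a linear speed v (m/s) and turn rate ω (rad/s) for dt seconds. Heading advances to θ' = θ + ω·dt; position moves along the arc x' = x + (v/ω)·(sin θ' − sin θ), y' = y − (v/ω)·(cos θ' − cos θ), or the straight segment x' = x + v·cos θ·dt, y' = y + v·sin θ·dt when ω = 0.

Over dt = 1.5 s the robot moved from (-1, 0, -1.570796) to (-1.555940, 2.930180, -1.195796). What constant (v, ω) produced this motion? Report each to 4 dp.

Δθ = -1.195796 − -1.570796 = 0.375000
ω = Δθ/dt = 0.375000/1.5 = 0.2500
R = −Δy/(cos θ' − cos θ) = -8.0000
v = R·ω = -8.0000·0.2500 = -2.0000

v = -2.0000, ω = 0.2500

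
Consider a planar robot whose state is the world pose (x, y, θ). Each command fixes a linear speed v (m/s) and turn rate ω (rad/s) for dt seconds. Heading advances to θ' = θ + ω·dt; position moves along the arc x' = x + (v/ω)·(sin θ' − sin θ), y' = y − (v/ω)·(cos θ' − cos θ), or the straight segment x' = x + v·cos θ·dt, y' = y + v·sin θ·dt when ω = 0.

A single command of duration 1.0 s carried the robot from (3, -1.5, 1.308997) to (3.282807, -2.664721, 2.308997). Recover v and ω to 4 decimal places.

Δθ = 2.308997 − 1.308997 = 1.000000
ω = Δθ/dt = 1.000000/1.0 = 1.0000
R = −Δy/(cos θ' − cos θ) = -1.2500
v = R·ω = -1.2500·1.0000 = -1.2500

v = -1.2500, ω = 1.0000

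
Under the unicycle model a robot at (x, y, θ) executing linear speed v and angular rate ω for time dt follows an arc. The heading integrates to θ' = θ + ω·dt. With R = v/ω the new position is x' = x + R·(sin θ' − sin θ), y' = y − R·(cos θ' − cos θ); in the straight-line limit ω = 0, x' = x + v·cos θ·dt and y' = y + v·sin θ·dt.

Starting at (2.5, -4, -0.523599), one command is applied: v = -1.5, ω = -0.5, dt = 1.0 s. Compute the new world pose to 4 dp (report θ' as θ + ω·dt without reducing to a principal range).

(1.4380, -2.9628, -1.0236)

θ' = -0.5236 + -0.5·1.0 = -1.0236
R = v/ω = -1.5/-0.5 = 3.0000
x' = 2.5 + 3.0000·(sin -1.0236 − sin -0.5236) = 1.4380
y' = -4 − 3.0000·(cos -1.0236 − cos -0.5236) = -2.9628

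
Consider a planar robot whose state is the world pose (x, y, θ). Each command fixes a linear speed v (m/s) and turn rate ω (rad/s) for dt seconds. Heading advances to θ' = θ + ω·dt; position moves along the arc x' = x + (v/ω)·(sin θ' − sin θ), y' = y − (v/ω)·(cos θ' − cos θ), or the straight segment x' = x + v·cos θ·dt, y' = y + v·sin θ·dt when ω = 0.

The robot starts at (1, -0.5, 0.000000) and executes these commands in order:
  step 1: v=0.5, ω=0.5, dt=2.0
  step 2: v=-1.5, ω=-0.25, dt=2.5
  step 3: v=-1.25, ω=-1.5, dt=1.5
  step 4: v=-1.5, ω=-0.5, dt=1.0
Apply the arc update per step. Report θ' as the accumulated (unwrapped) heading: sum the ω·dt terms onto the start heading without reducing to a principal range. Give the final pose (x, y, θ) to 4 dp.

(-1.3288, -0.0943, -2.3750)

step 1: θ'=1.0000 (R=1.0000) → pose (1.8415, -0.0403, 1.0000)
step 2: θ'=0.3750 (R=6.0000) → pose (-1.0097, -2.3815, 0.3750)
step 3: θ'=-1.8750 (R=0.8333) → pose (-2.1100, -1.3565, -1.8750)
step 4: θ'=-2.3750 (R=3.0000) → pose (-1.3288, -0.0943, -2.3750)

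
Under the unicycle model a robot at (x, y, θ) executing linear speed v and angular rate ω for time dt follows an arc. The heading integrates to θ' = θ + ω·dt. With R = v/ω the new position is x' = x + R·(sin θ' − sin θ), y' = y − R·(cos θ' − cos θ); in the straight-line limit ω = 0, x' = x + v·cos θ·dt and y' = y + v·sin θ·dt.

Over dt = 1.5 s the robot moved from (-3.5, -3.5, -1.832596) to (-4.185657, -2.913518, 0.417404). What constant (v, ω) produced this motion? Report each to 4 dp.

Δθ = 0.417404 − -1.832596 = 2.250000
ω = Δθ/dt = 2.250000/1.5 = 1.5000
R = Δx/(sin θ' − sin θ) = -0.5000
v = R·ω = -0.5000·1.5000 = -0.7500

v = -0.7500, ω = 1.5000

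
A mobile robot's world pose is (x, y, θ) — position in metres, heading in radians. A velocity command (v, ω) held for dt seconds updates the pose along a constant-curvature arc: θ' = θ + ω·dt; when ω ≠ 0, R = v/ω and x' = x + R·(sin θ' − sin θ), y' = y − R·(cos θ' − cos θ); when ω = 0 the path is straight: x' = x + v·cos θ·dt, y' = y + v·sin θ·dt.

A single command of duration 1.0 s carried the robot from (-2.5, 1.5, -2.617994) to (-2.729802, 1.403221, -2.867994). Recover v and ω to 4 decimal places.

v = 0.2500, ω = -0.2500

Δθ = -2.867994 − -2.617994 = -0.250000
ω = Δθ/dt = -0.250000/1.0 = -0.2500
R = Δx/(sin θ' − sin θ) = -1.0000
v = R·ω = -1.0000·-0.2500 = 0.2500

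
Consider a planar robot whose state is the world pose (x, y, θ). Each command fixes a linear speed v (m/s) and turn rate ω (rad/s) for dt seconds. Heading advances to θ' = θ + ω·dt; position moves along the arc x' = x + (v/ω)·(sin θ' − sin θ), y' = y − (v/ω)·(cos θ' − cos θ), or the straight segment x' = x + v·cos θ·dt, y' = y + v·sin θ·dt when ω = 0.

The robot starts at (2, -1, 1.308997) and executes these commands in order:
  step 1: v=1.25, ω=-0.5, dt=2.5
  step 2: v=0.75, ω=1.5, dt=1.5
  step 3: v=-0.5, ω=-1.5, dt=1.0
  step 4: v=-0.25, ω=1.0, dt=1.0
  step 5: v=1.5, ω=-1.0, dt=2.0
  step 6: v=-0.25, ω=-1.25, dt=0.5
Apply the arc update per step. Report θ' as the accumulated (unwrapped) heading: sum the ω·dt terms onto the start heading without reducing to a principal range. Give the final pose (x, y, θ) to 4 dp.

(6.1751, 2.8843, -0.8160)

step 1: θ'=0.0590 (R=-2.5000) → pose (4.2674, 0.8486, 0.0590)
step 2: θ'=2.3090 (R=0.5000) → pose (4.6078, 1.6842, 2.3090)
step 3: θ'=0.8090 (R=0.3333) → pose (4.6024, 1.2298, 0.8090)
step 4: θ'=1.8090 (R=-0.2500) → pose (4.5404, 0.9983, 1.8090)
step 5: θ'=-0.1910 (R=-1.5000) → pose (6.2828, 2.8249, -0.1910)
step 6: θ'=-0.8160 (R=0.2000) → pose (6.1751, 2.8843, -0.8160)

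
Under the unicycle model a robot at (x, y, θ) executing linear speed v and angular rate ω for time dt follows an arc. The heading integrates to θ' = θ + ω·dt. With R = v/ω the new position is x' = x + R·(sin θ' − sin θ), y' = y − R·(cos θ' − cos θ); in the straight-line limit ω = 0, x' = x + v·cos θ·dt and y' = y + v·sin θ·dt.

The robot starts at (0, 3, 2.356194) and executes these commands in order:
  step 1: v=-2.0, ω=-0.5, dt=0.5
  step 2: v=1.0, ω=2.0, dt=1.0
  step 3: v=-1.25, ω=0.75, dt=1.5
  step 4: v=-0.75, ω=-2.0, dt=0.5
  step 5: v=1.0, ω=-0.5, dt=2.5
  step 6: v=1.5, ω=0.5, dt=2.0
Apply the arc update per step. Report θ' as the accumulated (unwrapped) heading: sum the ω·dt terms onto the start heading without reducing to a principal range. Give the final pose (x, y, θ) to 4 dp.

(-4.9628, 2.3707, 3.9812)

step 1: θ'=2.1062 (R=4.0000) → pose (0.6118, 2.2123, 2.1062)
step 2: θ'=4.1062 (R=0.5000) → pose (-0.2291, 2.2421, 4.1062)
step 3: θ'=5.2312 (R=-1.6667) → pose (-0.1515, 4.0181, 5.2312)
step 4: θ'=4.2312 (R=0.3750) → pose (-0.1582, 4.3776, 4.2312)
step 5: θ'=2.9812 (R=-2.0000) → pose (-2.2505, 3.3289, 2.9812)
step 6: θ'=3.9812 (R=3.0000) → pose (-4.9628, 2.3707, 3.9812)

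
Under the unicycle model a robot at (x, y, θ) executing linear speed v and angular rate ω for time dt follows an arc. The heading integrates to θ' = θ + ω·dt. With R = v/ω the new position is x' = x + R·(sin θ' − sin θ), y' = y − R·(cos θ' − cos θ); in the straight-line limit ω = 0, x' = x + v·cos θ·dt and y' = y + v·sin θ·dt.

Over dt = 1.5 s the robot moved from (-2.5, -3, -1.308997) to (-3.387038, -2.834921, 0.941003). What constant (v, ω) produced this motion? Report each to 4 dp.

v = -0.7500, ω = 1.5000

Δθ = 0.941003 − -1.308997 = 2.250000
ω = Δθ/dt = 2.250000/1.5 = 1.5000
R = Δx/(sin θ' − sin θ) = -0.5000
v = R·ω = -0.5000·1.5000 = -0.7500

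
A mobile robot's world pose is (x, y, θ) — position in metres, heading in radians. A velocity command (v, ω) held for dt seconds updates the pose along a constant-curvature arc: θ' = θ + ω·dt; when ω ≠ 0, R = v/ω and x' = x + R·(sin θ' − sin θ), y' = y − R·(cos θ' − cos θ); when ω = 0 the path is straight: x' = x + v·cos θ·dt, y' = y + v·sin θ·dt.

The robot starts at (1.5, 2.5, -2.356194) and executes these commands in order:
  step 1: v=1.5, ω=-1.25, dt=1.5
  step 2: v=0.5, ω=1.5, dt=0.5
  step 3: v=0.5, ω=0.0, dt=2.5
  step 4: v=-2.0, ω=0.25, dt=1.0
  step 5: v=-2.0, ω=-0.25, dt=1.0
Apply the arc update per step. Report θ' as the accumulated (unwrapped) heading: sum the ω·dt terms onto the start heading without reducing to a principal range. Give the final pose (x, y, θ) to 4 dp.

step 1: θ'=-4.2312 (R=-1.2000) → pose (-0.4123, 2.7931, -4.2312)
step 2: θ'=-3.4812 (R=0.3333) → pose (-0.5967, 2.9531, -3.4812)
step 3: θ'=-3.4812 (straight) → pose (-1.7753, 3.3695, -3.4812)
step 4: θ'=-3.2312 (R=-8.0000) → pose (0.1737, 2.9447, -3.2312)
step 5: θ'=-3.4812 (R=8.0000) → pose (2.1228, 2.5199, -3.4812)

(2.1228, 2.5199, -3.4812)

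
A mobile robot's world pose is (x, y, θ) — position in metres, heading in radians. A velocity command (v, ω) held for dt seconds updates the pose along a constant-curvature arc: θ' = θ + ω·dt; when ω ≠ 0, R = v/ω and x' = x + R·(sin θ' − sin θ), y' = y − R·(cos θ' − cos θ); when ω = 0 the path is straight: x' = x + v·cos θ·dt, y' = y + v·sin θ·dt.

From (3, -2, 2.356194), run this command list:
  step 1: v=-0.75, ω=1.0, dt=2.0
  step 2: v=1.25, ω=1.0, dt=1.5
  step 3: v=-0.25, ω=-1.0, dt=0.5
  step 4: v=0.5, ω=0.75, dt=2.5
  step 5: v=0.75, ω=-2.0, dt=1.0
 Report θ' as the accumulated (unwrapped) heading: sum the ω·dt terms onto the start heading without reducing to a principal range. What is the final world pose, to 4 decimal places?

(6.4957, -3.2489, 5.2312)

step 1: θ'=4.3562 (R=-0.7500) → pose (4.2333, -1.7312, 4.3562)
step 2: θ'=5.8562 (R=1.2500) → pose (4.8871, -3.3049, 5.8562)
step 3: θ'=5.3562 (R=0.2500) → pose (4.7907, -3.2274, 5.3562)
step 4: θ'=7.2312 (R=0.6667) → pose (5.8654, -3.2161, 7.2312)
step 5: θ'=5.2312 (R=-0.3750) → pose (6.4957, -3.2489, 5.2312)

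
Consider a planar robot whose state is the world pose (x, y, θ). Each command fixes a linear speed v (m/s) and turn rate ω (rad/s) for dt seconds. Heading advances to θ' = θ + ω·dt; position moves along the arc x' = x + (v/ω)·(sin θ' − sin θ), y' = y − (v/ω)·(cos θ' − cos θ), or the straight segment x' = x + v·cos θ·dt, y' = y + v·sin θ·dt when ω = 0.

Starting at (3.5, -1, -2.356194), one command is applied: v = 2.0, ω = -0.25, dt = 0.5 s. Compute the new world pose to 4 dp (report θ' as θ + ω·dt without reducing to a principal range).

(2.7506, -1.6611, -2.4812)

θ' = -2.3562 + -0.25·0.5 = -2.4812
R = v/ω = 2.0/-0.25 = -8.0000
x' = 3.5 + -8.0000·(sin -2.4812 − sin -2.3562) = 2.7506
y' = -1 − -8.0000·(cos -2.4812 − cos -2.3562) = -1.6611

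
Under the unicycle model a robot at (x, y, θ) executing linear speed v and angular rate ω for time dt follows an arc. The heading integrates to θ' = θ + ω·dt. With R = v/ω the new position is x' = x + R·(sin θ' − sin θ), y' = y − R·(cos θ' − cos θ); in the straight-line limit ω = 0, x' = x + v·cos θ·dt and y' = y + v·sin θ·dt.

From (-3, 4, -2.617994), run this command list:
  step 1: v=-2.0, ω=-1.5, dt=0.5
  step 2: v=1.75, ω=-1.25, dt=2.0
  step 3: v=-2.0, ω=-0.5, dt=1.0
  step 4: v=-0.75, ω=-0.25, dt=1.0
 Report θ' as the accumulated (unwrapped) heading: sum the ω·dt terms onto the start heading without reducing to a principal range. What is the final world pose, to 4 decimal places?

step 1: θ'=-3.3680 (R=1.3333) → pose (-2.0340, 4.1446, -3.3680)
step 2: θ'=-5.8680 (R=-1.4000) → pose (-2.2845, 6.7899, -5.8680)
step 3: θ'=-6.3680 (R=4.0000) → pose (-4.2368, 6.4645, -6.3680)
step 4: θ'=-6.6180 (R=3.0000) → pose (-4.9684, 6.6203, -6.6180)

(-4.9684, 6.6203, -6.6180)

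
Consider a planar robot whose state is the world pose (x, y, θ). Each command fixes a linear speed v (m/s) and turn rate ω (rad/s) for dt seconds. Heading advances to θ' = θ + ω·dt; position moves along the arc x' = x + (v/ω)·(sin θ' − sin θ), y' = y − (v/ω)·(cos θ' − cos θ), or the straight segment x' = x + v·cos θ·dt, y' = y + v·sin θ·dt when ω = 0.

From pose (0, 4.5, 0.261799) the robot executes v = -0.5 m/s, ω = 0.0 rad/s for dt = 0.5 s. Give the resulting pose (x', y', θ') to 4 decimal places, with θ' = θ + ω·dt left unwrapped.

θ' = 0.2618 + 0.0·0.5 = 0.2618
ω = 0 → straight: x' = 0 + -0.5·cos(0.2618)·0.5 = -0.2415
y' = 4.5 + -0.5·sin(0.2618)·0.5 = 4.4353

(-0.2415, 4.4353, 0.2618)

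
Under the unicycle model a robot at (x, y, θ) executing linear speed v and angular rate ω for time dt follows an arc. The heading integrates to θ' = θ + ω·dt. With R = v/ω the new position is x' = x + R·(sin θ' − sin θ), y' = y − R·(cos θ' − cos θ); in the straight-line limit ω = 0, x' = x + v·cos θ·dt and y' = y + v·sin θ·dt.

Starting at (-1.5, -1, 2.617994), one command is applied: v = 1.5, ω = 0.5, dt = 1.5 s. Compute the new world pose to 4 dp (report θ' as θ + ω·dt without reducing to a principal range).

(-3.6734, -0.6746, 3.3680)

θ' = 2.6180 + 0.5·1.5 = 3.3680
R = v/ω = 1.5/0.5 = 3.0000
x' = -1.5 + 3.0000·(sin 3.3680 − sin 2.6180) = -3.6734
y' = -1 − 3.0000·(cos 3.3680 − cos 2.6180) = -0.6746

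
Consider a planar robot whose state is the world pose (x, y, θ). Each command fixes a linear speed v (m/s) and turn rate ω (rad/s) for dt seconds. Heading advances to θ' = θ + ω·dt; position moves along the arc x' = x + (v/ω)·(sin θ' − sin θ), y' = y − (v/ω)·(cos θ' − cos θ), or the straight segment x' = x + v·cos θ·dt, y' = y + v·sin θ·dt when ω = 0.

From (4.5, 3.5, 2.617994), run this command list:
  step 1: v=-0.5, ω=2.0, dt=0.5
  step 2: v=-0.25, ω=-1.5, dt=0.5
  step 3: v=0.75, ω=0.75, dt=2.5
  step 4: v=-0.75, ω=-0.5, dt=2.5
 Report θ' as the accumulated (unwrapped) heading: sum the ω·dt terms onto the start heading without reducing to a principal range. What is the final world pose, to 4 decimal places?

(4.5744, 3.9675, 3.4930)

step 1: θ'=3.6180 (R=-0.2500) → pose (4.7396, 3.4943, 3.6180)
step 2: θ'=2.8680 (R=0.1667) → pose (4.8611, 3.5067, 2.8680)
step 3: θ'=4.7430 (R=1.0000) → pose (3.5914, 2.5133, 4.7430)
step 4: θ'=3.4930 (R=1.5000) → pose (4.5744, 3.9675, 3.4930)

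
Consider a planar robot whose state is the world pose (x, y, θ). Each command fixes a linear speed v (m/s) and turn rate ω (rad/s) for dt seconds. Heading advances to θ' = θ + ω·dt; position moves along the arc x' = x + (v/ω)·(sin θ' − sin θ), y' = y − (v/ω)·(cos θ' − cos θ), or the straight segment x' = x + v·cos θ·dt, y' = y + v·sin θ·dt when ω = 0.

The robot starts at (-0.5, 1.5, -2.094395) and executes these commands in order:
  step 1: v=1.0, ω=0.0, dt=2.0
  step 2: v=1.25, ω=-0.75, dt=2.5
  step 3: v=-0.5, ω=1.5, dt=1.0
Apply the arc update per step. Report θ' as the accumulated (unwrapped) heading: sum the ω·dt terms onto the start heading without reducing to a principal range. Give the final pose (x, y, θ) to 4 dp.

step 1: θ'=-2.0944 (straight) → pose (-1.5000, -0.2321, -2.0944)
step 2: θ'=-3.9694 (R=-1.6667) → pose (-4.1708, -0.5262, -3.9694)
step 3: θ'=-2.4694 (R=-0.3333) → pose (-3.7177, -0.5615, -2.4694)

(-3.7177, -0.5615, -2.4694)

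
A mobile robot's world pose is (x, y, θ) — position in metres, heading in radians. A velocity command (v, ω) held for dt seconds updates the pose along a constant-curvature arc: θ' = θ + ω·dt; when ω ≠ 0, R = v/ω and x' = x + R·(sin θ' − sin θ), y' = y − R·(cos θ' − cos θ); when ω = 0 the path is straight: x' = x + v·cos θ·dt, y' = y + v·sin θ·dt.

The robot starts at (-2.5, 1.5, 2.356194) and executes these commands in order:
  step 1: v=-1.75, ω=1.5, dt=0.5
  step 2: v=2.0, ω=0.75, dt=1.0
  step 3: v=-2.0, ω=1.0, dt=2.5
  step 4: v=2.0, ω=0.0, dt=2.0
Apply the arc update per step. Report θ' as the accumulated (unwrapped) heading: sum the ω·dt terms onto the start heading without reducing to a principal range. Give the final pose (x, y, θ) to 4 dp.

step 1: θ'=3.1062 (R=-1.1667) → pose (-1.7163, 1.1590, 3.1062)
step 2: θ'=3.8562 (R=2.6667) → pose (-3.5582, 0.5083, 3.8562)
step 3: θ'=6.3562 (R=-2.0000) → pose (-5.0147, 4.0137, 6.3562)
step 4: θ'=6.3562 (straight) → pose (-1.0254, 4.3055, 6.3562)

(-1.0254, 4.3055, 6.3562)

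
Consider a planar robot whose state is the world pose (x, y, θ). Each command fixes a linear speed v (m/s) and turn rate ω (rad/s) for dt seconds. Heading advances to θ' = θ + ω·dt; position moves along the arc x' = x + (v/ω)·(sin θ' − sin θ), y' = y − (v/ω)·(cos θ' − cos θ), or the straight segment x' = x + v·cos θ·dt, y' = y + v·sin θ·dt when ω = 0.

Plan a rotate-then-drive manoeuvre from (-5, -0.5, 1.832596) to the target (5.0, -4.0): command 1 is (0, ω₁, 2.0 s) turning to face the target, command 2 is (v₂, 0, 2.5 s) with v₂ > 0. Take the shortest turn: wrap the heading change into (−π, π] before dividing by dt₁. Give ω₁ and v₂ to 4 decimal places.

ω₁ = -1.0846, v₂ = 4.2379

heading to target = atan2(-4−-0.5, 5−-5) = -0.3367
Δθ = wrap(-0.3367 − 1.8326) = -2.1693; ω₁ = Δθ/dt₁ = -1.0846
distance = √((5−-5)² + (-4−-0.5)²) = 10.5948; v₂ = distance/dt₂ = 4.2379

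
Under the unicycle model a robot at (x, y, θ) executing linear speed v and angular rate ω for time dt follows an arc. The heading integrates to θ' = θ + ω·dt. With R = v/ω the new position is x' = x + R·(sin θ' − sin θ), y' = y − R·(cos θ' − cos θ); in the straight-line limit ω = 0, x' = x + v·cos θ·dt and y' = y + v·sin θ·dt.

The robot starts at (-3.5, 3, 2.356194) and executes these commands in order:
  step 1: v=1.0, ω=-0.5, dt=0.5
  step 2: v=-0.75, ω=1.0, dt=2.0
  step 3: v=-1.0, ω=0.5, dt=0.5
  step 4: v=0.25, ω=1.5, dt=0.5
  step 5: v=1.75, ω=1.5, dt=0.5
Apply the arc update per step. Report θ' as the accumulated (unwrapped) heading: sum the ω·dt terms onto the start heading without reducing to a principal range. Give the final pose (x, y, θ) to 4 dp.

(-1.7172, 3.0549, 5.8562)

step 1: θ'=2.1062 (R=-2.0000) → pose (-3.8059, 3.3938, 2.1062)
step 2: θ'=4.1062 (R=-0.7500) → pose (-2.5445, 3.3492, 4.1062)
step 3: θ'=4.3562 (R=-2.0000) → pose (-2.3137, 3.7912, 4.3562)
step 4: θ'=5.1062 (R=0.1667) → pose (-2.3114, 3.6692, 5.1062)
step 5: θ'=5.8562 (R=1.1667) → pose (-1.7172, 3.0549, 5.8562)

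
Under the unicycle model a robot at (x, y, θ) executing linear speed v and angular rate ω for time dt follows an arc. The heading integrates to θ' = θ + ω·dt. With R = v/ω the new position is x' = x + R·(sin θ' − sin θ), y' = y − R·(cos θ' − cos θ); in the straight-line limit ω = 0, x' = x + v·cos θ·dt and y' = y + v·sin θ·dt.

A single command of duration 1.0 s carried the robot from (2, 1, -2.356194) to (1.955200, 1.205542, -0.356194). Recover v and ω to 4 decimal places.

v = -0.2500, ω = 2.0000

Δθ = -0.356194 − -2.356194 = 2.000000
ω = Δθ/dt = 2.000000/1.0 = 2.0000
R = −Δy/(cos θ' − cos θ) = -0.1250
v = R·ω = -0.1250·2.0000 = -0.2500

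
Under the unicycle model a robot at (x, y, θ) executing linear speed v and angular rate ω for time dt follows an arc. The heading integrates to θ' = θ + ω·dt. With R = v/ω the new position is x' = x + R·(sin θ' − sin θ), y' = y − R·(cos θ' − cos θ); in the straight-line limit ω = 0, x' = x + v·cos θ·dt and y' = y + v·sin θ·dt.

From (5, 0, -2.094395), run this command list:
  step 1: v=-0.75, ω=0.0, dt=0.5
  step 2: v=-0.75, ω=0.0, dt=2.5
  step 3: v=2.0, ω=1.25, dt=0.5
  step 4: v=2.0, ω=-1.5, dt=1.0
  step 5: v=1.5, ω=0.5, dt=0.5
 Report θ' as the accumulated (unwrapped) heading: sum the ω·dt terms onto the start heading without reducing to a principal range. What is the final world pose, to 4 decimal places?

(4.1056, -0.6811, -2.7194)

step 1: θ'=-2.0944 (straight) → pose (5.1875, 0.3248, -2.0944)
step 2: θ'=-2.0944 (straight) → pose (6.1250, 1.9486, -2.0944)
step 3: θ'=-1.4694 (R=1.6000) → pose (5.9189, 0.9866, -1.4694)
step 4: θ'=-2.9694 (R=-1.3333) → pose (4.8208, -0.4620, -2.9694)
step 5: θ'=-2.7194 (R=3.0000) → pose (4.1056, -0.6811, -2.7194)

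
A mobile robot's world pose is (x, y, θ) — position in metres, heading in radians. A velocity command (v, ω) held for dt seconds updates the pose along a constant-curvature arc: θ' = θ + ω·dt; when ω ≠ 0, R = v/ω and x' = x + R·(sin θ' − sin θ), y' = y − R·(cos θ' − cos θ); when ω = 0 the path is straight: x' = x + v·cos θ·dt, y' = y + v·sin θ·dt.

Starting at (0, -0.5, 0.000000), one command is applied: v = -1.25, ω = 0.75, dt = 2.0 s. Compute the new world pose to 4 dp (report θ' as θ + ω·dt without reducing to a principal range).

θ' = 0.0000 + 0.75·2.0 = 1.5000
R = v/ω = -1.25/0.75 = -1.6667
x' = 0 + -1.6667·(sin 1.5000 − sin 0.0000) = -1.6625
y' = -0.5 − -1.6667·(cos 1.5000 − cos 0.0000) = -2.0488

(-1.6625, -2.0488, 1.5000)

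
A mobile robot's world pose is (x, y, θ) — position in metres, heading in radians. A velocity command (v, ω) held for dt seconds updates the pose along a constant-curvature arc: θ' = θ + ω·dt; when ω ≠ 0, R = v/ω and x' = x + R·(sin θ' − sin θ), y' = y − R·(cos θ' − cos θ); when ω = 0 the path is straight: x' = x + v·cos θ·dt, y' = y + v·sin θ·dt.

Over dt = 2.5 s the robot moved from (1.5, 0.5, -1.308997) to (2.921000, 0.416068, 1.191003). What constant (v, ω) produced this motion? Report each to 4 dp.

Δθ = 1.191003 − -1.308997 = 2.500000
ω = Δθ/dt = 2.500000/2.5 = 1.0000
R = Δx/(sin θ' − sin θ) = 0.7500
v = R·ω = 0.7500·1.0000 = 0.7500

v = 0.7500, ω = 1.0000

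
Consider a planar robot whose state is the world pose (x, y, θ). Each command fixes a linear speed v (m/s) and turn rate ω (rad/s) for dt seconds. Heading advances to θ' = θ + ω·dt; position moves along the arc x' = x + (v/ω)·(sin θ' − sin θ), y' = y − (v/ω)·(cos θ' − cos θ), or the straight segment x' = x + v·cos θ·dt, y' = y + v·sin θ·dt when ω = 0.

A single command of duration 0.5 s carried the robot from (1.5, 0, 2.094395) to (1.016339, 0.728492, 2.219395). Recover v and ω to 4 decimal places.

v = 1.7500, ω = 0.2500

Δθ = 2.219395 − 2.094395 = 0.125000
ω = Δθ/dt = 0.125000/0.5 = 0.2500
R = −Δy/(cos θ' − cos θ) = 7.0000
v = R·ω = 7.0000·0.2500 = 1.7500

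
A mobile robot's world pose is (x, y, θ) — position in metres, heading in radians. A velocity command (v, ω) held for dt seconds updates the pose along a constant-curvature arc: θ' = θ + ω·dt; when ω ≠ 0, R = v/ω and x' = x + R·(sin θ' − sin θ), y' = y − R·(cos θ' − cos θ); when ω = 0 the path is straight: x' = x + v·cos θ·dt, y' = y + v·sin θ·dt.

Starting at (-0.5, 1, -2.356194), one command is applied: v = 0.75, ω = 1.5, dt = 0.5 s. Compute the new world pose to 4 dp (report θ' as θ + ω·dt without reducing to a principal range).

θ' = -2.3562 + 1.5·0.5 = -1.6062
R = v/ω = 0.75/1.5 = 0.5000
x' = -0.5 + 0.5000·(sin -1.6062 − sin -2.3562) = -0.6461
y' = 1 − 0.5000·(cos -1.6062 − cos -2.3562) = 0.6641

(-0.6461, 0.6641, -1.6062)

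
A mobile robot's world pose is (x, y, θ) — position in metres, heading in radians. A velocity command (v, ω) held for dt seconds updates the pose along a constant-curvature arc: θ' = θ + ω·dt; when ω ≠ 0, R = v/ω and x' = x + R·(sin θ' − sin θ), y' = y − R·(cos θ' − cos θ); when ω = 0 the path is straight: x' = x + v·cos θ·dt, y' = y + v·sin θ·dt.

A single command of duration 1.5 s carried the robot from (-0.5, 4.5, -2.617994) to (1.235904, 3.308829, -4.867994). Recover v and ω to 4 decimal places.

v = -1.7500, ω = -1.5000

Δθ = -4.867994 − -2.617994 = -2.250000
ω = Δθ/dt = -2.250000/1.5 = -1.5000
R = Δx/(sin θ' − sin θ) = 1.1667
v = R·ω = 1.1667·-1.5000 = -1.7500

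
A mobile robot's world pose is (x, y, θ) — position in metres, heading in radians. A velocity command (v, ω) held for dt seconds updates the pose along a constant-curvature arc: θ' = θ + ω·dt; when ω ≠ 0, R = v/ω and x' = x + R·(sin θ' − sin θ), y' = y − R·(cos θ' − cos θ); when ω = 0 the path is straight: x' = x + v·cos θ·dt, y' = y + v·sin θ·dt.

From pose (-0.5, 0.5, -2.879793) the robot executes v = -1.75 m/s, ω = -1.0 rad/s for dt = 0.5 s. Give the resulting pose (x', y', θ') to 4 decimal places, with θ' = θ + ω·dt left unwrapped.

θ' = -2.8798 + -1.0·0.5 = -3.3798
R = v/ω = -1.75/-1.0 = 1.7500
x' = -0.5 + 1.7500·(sin -3.3798 − sin -2.8798) = 0.3659
y' = 0.5 − 1.7500·(cos -3.3798 − cos -2.8798) = 0.5102

(0.3659, 0.5102, -3.3798)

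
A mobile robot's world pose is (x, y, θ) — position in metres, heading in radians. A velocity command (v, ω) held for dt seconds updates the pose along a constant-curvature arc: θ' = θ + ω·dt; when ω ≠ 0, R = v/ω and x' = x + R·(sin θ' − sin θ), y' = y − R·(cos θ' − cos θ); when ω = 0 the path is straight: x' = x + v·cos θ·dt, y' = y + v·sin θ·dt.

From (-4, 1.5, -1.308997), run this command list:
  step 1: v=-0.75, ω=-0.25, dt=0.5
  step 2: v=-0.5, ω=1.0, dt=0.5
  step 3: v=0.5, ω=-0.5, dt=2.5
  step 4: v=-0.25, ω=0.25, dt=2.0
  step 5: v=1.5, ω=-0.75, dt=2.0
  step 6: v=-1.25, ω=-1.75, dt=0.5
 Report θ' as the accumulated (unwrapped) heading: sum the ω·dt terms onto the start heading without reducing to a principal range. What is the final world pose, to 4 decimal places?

(-5.5130, -0.6628, -4.0590)

step 1: θ'=-1.4340 (R=3.0000) → pose (-4.0742, 1.8673, -1.4340)
step 2: θ'=-0.9340 (R=-0.5000) → pose (-4.1675, 2.0965, -0.9340)
step 3: θ'=-2.1840 (R=-1.0000) → pose (-4.1537, 0.9264, -2.1840)
step 4: θ'=-1.6840 (R=-1.0000) → pose (-3.9779, 1.3889, -1.6840)
step 5: θ'=-3.1840 (R=-2.0000) → pose (-6.0499, -0.3834, -3.1840)
step 6: θ'=-4.0590 (R=0.7143) → pose (-5.5130, -0.6628, -4.0590)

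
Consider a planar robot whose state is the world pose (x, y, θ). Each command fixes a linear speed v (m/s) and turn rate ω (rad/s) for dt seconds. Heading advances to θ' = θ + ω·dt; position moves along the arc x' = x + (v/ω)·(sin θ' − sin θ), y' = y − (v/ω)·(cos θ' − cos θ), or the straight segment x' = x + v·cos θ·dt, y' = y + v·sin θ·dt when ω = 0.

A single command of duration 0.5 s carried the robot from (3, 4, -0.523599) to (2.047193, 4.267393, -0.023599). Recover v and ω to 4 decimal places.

Δθ = -0.023599 − -0.523599 = 0.500000
ω = Δθ/dt = 0.500000/0.5 = 1.0000
R = Δx/(sin θ' − sin θ) = -2.0000
v = R·ω = -2.0000·1.0000 = -2.0000

v = -2.0000, ω = 1.0000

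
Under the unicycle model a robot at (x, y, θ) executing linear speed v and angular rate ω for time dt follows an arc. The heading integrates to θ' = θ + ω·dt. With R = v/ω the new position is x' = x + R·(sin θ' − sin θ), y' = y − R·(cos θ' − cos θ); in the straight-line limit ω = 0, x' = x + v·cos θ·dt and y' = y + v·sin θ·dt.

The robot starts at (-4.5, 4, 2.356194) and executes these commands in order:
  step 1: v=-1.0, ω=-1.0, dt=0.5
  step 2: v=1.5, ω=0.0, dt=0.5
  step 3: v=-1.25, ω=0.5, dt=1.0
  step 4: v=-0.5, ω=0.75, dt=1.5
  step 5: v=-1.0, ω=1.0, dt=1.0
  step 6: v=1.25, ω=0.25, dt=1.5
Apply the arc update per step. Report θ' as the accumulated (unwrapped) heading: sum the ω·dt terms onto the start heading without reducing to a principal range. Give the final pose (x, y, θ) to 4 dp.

step 1: θ'=1.8562 (R=1.0000) → pose (-4.2476, 3.5744, 1.8562)
step 2: θ'=1.8562 (straight) → pose (-4.4587, 4.2941, 1.8562)
step 3: θ'=2.3562 (R=-2.5000) → pose (-3.8276, 3.2302, 2.3562)
step 4: θ'=3.4812 (R=-0.6667) → pose (-3.1341, 3.0730, 3.4812)
step 5: θ'=4.4812 (R=-1.0000) → pose (-2.4938, 3.7867, 4.4812)
step 6: θ'=4.8562 (R=5.0000) → pose (-2.5753, 1.9245, 4.8562)

(-2.5753, 1.9245, 4.8562)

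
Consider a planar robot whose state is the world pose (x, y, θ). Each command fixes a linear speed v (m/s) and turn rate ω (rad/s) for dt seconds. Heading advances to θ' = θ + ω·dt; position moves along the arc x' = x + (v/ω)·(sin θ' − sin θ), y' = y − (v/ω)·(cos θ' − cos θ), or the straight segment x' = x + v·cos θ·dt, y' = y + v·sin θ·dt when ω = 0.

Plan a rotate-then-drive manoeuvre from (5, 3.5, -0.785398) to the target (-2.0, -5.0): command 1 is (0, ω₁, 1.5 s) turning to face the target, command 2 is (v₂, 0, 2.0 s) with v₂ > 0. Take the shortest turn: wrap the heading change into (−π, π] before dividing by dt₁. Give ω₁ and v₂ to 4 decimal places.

ω₁ = -0.9829, v₂ = 5.5057

heading to target = atan2(-5−3.5, -2−5) = -2.2597
Δθ = wrap(-2.2597 − -0.7854) = -1.4743; ω₁ = Δθ/dt₁ = -0.9829
distance = √((-2−5)² + (-5−3.5)²) = 11.0114; v₂ = distance/dt₂ = 5.5057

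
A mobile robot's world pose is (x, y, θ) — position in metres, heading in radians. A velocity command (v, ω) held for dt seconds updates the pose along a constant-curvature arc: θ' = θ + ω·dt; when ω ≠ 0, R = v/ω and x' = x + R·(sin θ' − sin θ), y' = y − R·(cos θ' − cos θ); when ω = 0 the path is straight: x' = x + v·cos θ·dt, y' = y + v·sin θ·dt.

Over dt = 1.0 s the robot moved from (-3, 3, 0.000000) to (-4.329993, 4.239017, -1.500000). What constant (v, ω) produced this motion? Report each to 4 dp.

v = -2.0000, ω = -1.5000

Δθ = -1.500000 − 0.000000 = -1.500000
ω = Δθ/dt = -1.500000/1.0 = -1.5000
R = Δx/(sin θ' − sin θ) = 1.3333
v = R·ω = 1.3333·-1.5000 = -2.0000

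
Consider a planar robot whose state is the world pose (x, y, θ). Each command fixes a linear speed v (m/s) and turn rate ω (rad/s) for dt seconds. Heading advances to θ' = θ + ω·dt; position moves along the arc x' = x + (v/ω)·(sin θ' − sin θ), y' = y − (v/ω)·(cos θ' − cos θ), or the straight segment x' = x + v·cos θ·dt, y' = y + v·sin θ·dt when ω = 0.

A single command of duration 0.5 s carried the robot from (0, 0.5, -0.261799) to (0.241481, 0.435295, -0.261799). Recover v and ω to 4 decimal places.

Δθ = -0.261799 − -0.261799 = 0.000000
ω = Δθ/dt = 0.000000/0.5 = 0.0000
ω = 0 → v = (Δx·cos θ + Δy·sin θ)/dt = 0.5000

v = 0.5000, ω = 0.0000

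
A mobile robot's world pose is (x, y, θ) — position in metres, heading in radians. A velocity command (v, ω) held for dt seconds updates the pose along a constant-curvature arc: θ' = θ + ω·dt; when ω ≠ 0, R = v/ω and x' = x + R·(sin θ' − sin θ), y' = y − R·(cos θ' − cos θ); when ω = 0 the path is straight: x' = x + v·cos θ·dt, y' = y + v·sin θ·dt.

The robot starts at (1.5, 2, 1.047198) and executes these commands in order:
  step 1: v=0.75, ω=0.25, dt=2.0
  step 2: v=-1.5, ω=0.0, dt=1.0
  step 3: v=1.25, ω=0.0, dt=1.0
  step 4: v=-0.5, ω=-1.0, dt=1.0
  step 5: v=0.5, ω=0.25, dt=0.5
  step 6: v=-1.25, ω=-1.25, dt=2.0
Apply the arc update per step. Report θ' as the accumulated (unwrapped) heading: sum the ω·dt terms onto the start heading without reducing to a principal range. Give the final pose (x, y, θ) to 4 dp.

step 1: θ'=1.5472 (R=3.0000) → pose (1.9011, 3.4292, 1.5472)
step 2: θ'=1.5472 (straight) → pose (1.8657, 1.9296, 1.5472)
step 3: θ'=1.5472 (straight) → pose (1.8952, 3.1793, 1.5472)
step 4: θ'=0.5472 (R=0.5000) → pose (1.6555, 2.7641, 0.5472)
step 5: θ'=0.6722 (R=2.0000) → pose (1.8603, 2.9071, 0.6722)
step 6: θ'=-1.8278 (R=1.0000) → pose (0.2704, 3.9438, -1.8278)

(0.2704, 3.9438, -1.8278)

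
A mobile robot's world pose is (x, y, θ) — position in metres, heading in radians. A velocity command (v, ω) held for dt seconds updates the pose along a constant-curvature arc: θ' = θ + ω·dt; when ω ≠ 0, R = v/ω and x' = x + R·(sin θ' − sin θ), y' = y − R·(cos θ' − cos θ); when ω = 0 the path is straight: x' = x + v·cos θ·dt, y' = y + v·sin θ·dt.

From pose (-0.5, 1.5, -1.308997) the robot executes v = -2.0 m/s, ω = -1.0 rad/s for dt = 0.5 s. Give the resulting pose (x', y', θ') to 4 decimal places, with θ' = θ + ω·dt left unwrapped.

(-0.5117, 2.4895, -1.8090)

θ' = -1.3090 + -1.0·0.5 = -1.8090
R = v/ω = -2.0/-1.0 = 2.0000
x' = -0.5 + 2.0000·(sin -1.8090 − sin -1.3090) = -0.5117
y' = 1.5 − 2.0000·(cos -1.8090 − cos -1.3090) = 2.4895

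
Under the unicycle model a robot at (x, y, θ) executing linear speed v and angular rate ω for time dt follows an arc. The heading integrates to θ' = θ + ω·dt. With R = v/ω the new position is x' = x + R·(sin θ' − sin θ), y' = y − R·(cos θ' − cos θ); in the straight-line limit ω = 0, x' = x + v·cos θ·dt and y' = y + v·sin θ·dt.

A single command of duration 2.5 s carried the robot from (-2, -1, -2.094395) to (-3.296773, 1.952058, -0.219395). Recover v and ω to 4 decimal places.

Δθ = -0.219395 − -2.094395 = 1.875000
ω = Δθ/dt = 1.875000/2.5 = 0.7500
R = −Δy/(cos θ' − cos θ) = -2.0000
v = R·ω = -2.0000·0.7500 = -1.5000

v = -1.5000, ω = 0.7500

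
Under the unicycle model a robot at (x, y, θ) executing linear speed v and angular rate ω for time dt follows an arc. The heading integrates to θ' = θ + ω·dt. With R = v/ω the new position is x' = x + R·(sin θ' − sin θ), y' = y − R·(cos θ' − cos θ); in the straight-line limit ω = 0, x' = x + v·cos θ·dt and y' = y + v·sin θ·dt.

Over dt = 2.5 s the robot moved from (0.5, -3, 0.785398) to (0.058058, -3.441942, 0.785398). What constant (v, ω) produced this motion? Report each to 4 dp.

v = -0.2500, ω = 0.0000

Δθ = 0.785398 − 0.785398 = 0.000000
ω = Δθ/dt = 0.000000/2.5 = 0.0000
ω = 0 → v = (Δx·cos θ + Δy·sin θ)/dt = -0.2500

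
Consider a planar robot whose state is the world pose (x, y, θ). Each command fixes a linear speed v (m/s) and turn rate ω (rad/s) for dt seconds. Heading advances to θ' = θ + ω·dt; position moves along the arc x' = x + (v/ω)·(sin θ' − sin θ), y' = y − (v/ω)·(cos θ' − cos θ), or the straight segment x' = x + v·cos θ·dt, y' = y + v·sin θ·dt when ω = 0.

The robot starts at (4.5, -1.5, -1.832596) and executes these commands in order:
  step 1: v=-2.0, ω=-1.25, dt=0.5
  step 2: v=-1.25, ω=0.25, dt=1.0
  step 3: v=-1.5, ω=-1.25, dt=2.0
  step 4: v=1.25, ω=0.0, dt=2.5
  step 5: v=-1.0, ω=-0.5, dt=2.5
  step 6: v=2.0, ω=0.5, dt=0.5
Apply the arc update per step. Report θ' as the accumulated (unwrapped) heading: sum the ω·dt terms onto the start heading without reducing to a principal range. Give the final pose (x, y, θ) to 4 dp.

(7.5824, 1.1751, -5.7076)

step 1: θ'=-2.4576 (R=1.6000) → pose (5.0344, -0.6740, -2.4576)
step 2: θ'=-2.2076 (R=-5.0000) → pose (5.8950, 0.2281, -2.2076)
step 3: θ'=-4.7076 (R=1.2000) → pose (8.0598, -0.4797, -4.7076)
step 4: θ'=-4.7076 (straight) → pose (8.0448, 2.6453, -4.7076)
step 5: θ'=-5.9576 (R=2.0000) → pose (6.6846, 0.7408, -5.9576)
step 6: θ'=-5.7076 (R=4.0000) → pose (7.5824, 1.1751, -5.7076)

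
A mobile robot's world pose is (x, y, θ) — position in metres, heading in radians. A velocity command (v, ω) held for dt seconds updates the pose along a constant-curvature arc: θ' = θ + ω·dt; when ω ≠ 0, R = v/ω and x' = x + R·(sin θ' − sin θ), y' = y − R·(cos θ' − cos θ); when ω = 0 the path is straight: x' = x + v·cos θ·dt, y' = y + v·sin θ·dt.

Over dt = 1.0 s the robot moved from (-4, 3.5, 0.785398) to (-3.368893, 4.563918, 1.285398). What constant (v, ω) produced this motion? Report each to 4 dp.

v = 1.2500, ω = 0.5000

Δθ = 1.285398 − 0.785398 = 0.500000
ω = Δθ/dt = 0.500000/1.0 = 0.5000
R = −Δy/(cos θ' − cos θ) = 2.5000
v = R·ω = 2.5000·0.5000 = 1.2500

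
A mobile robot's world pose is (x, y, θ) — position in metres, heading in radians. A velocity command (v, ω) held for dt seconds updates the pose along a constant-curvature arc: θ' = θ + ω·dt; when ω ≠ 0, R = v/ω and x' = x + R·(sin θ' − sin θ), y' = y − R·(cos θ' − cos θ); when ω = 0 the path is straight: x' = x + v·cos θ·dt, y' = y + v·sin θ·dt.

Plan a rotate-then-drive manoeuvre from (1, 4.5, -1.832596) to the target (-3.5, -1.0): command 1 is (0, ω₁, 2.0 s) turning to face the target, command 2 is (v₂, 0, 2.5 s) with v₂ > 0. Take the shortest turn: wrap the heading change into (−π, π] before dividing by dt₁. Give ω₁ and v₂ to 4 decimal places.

heading to target = atan2(-1−4.5, -3.5−1) = -2.2565
Δθ = wrap(-2.2565 − -1.8326) = -0.4239; ω₁ = Δθ/dt₁ = -0.2120
distance = √((-3.5−1)² + (-1−4.5)²) = 7.1063; v₂ = distance/dt₂ = 2.8425

ω₁ = -0.2120, v₂ = 2.8425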